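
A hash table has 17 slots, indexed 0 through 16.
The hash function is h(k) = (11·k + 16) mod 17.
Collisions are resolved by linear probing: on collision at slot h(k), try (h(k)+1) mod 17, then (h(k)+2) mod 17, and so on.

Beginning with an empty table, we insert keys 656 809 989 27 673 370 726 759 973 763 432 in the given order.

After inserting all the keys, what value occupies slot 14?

432

656: h=7 → slot 7
809: h=7, probe 7,8 → slot 8
989: h=15 → slot 15
27: h=7, probe 7,8,9 → slot 9
673: h=7, probe 7,8,9,10 → slot 10
370: h=6 → slot 6
726: h=12 → slot 12
759: h=1 → slot 1
973: h=9, probe 9,10,11 → slot 11
763: h=11, probe 11,12,13 → slot 13
432: h=8, probe 8,9,10,11,12,13,14 → slot 14
Table: [∅, 759, ∅, ∅, ∅, ∅, 370, 656, 809, 27, 673, 973, 726, 763, 432, 989, ∅]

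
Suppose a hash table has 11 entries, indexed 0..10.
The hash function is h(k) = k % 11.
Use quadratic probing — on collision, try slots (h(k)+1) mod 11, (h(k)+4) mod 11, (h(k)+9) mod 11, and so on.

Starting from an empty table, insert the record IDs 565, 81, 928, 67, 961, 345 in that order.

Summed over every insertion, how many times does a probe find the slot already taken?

565: h=4 => slot 4
81: h=4, probe 4,5 => slot 5
928: h=4, probe 4,5,8 => slot 8
67: h=1 => slot 1
961: h=4, probe 4,5,8,2 => slot 2
345: h=4, probe 4,5,8,2,9 => slot 9
Table: [—, 67, 961, —, 565, 81, —, —, 928, 345, —]

10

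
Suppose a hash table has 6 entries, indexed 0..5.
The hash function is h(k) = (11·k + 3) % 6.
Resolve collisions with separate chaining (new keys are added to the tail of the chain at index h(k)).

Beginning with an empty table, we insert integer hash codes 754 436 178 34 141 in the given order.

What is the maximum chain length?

754 -> bucket 5
436 -> bucket 5 (collision)
178 -> bucket 5 (collision)
34 -> bucket 5 (collision)
141 -> bucket 0
Final buckets:
0: 141
1: -
2: -
3: -
4: -
5: 754 -> 436 -> 178 -> 34

4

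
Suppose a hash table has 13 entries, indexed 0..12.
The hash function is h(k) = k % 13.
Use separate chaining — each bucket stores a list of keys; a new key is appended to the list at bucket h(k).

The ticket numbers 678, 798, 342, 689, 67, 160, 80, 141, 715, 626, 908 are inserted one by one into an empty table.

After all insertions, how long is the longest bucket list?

4

678 -> bucket 2
798 -> bucket 5
342 -> bucket 4
689 -> bucket 0
67 -> bucket 2 (collision)
160 -> bucket 4 (collision)
80 -> bucket 2 (collision)
141 -> bucket 11
715 -> bucket 0 (collision)
626 -> bucket 2 (collision)
908 -> bucket 11 (collision)
Final buckets:
0: 689 -> 715
1: _
2: 678 -> 67 -> 80 -> 626
3: _
4: 342 -> 160
5: 798
6: _
7: _
8: _
9: _
10: _
11: 141 -> 908
12: _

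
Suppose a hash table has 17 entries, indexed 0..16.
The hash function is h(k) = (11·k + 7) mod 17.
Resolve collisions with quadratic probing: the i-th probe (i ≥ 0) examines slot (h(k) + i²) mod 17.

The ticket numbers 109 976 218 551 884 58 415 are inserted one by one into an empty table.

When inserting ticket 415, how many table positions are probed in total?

7

109: h=16 → slot 16
976: h=16, probe 16,0 → slot 0
218: h=8 → slot 8
551: h=16, probe 16,0,3 → slot 3
884: h=7 → slot 7
58: h=16, probe 16,0,3,8,15 → slot 15
415: h=16, probe 16,0,3,8,15,7,1 → slot 1
Table: [976, 415, ., 551, ., ., ., 884, 218, ., ., ., ., ., ., 58, 109]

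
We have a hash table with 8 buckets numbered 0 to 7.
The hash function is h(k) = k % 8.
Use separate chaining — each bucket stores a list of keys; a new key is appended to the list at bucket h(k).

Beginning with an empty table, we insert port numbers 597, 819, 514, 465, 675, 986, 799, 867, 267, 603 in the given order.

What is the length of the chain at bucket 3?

597 → bucket 5
819 → bucket 3
514 → bucket 2
465 → bucket 1
675 → bucket 3 (collision)
986 → bucket 2 (collision)
799 → bucket 7
867 → bucket 3 (collision)
267 → bucket 3 (collision)
603 → bucket 3 (collision)
Final buckets:
0: ∅
1: 465
2: 514 -> 986
3: 819 -> 675 -> 867 -> 267 -> 603
4: ∅
5: 597
6: ∅
7: 799

5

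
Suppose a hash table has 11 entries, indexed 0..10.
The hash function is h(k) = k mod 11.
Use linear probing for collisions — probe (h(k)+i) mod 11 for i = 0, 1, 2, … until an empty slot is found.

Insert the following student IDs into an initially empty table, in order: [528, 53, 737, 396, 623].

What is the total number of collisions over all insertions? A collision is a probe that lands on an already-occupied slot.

Insert 528: h=0, slot 0 empty => index 0.
Insert 53: h=9, slot 9 empty => index 9.
Insert 737: h=0, slot 0 occupied => index 1.
Insert 396: h=0, slots 0,1 occupied => index 2.
Insert 623: h=7, slot 7 empty => index 7.
Table: [528, 737, 396, ., ., ., ., 623, ., 53, .]

3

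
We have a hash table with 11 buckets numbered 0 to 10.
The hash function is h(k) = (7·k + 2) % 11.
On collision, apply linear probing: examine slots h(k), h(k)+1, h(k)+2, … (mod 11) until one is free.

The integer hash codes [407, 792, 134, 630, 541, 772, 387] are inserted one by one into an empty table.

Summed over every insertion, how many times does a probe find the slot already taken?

407: h=2 => slot 2
792: h=2, probe 2,3 => slot 3
134: h=5 => slot 5
630: h=1 => slot 1
541: h=5, probe 5,6 => slot 6
772: h=5, probe 5,6,7 => slot 7
387: h=5, probe 5,6,7,8 => slot 8
Table: [., 630, 407, 792, ., 134, 541, 772, 387, ., .]

7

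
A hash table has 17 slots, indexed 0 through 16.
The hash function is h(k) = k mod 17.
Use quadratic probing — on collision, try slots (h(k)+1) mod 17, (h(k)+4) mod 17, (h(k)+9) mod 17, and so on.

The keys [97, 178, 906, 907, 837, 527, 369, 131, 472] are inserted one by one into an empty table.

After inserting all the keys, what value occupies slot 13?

369

97: h=12 → slot 12
178: h=8 → slot 8
906: h=5 → slot 5
907: h=6 → slot 6
837: h=4 → slot 4
527: h=0 → slot 0
369: h=12, probe 12,13 → slot 13
131: h=12, probe 12,13,16 → slot 16
472: h=13, probe 13,14 → slot 14
Table: [527, -, -, -, 837, 906, 907, -, 178, -, -, -, 97, 369, 472, -, 131]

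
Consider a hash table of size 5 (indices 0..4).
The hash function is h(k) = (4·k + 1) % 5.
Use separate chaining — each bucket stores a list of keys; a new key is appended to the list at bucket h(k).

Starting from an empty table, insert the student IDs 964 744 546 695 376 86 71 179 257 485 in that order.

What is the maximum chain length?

Insert 964: h=2, bucket 2 empty -> new chain.
Insert 744: h=2, bucket 2 nonempty -> append to chain.
Insert 546: h=0, bucket 0 empty -> new chain.
Insert 695: h=1, bucket 1 empty -> new chain.
Insert 376: h=0, bucket 0 nonempty -> append to chain.
Insert 86: h=0, bucket 0 nonempty -> append to chain.
Insert 71: h=0, bucket 0 nonempty -> append to chain.
Insert 179: h=2, bucket 2 nonempty -> append to chain.
Insert 257: h=4, bucket 4 empty -> new chain.
Insert 485: h=1, bucket 1 nonempty -> append to chain.
Final buckets:
0: 546 -> 376 -> 86 -> 71
1: 695 -> 485
2: 964 -> 744 -> 179
3: ∅
4: 257

4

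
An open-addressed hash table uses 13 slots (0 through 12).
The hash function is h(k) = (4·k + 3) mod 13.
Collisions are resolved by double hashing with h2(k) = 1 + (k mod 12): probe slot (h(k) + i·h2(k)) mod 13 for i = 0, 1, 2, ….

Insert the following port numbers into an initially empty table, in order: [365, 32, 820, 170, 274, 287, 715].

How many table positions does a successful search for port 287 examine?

365: h=7 => slot 7
32: h=1 => slot 1
820: h=7, h2=5, probe 7,12 => slot 12
170: h=7, h2=3, probe 7,10 => slot 10
274: h=7, h2=11, probe 7,5 => slot 5
287: h=7, h2=12, probe 7,6 => slot 6
715: h=3 => slot 3
Table: [., 32, ., 715, ., 274, 287, 365, ., ., 170, ., 820]
Lookup 287: h=7, h2=12, probe 7,6 → found at 6.

2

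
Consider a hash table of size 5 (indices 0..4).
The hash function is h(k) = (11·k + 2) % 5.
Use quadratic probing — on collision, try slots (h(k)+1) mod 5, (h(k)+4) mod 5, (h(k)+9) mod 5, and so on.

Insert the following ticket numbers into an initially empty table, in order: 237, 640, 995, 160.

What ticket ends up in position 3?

Insert 237: h=4, slot 4 empty => index 4.
Insert 640: h=2, slot 2 empty => index 2.
Insert 995: h=2, slot 2 occupied => index 3.
Insert 160: h=2, slots 2,3 occupied => index 1.
Table: [—, 160, 640, 995, 237]

995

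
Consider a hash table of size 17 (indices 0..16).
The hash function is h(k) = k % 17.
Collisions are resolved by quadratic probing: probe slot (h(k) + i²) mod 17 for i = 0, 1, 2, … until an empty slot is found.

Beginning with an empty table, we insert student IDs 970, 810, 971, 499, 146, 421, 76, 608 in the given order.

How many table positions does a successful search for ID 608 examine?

2

Insert 970: h=1, slot 1 empty => index 1.
Insert 810: h=11, slot 11 empty => index 11.
Insert 971: h=2, slot 2 empty => index 2.
Insert 499: h=6, slot 6 empty => index 6.
Insert 146: h=10, slot 10 empty => index 10.
Insert 421: h=13, slot 13 empty => index 13.
Insert 76: h=8, slot 8 empty => index 8.
Insert 608: h=13, slot 13 occupied => index 14.
Table: [., 970, 971, ., ., ., 499, ., 76, ., 146, 810, ., 421, 608, ., .]
Lookup 608: h=13, probe 13,14 → found at 14.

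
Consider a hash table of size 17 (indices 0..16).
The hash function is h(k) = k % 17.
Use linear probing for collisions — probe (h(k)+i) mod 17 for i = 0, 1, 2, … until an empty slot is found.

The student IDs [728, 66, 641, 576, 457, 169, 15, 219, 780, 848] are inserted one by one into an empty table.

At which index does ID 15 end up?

Insert 728: h=14, slot 14 empty => index 14.
Insert 66: h=15, slot 15 empty => index 15.
Insert 641: h=12, slot 12 empty => index 12.
Insert 576: h=15, slot 15 occupied => index 16.
Insert 457: h=15, slots 15,16 occupied => index 0.
Insert 169: h=16, slots 16,0 occupied => index 1.
Insert 15: h=15, slots 15,16,0,1 occupied => index 2.
Insert 219: h=15, slots 15,16,0,1,2 occupied => index 3.
Insert 780: h=15, slots 15,16,0,1,2,3 occupied => index 4.
Insert 848: h=15, slots 15,16,0,1,2,3,4 occupied => index 5.
Table: [457, 169, 15, 219, 780, 848, —, —, —, —, —, —, 641, —, 728, 66, 576]

2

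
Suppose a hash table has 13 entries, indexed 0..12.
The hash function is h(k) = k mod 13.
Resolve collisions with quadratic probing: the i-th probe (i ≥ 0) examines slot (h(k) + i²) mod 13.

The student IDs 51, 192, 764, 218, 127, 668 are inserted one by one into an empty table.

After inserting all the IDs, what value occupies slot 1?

51: h=12 → slot 12
192: h=10 → slot 10
764: h=10, probe 10,11 → slot 11
218: h=10, probe 10,11,1 → slot 1
127: h=10, probe 10,11,1,6 → slot 6
668: h=5 → slot 5
Table: [_, 218, _, _, _, 668, 127, _, _, _, 192, 764, 51]

218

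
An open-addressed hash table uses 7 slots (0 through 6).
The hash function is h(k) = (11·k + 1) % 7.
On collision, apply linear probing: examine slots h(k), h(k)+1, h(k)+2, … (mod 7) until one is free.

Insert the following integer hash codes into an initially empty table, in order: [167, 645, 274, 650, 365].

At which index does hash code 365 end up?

1

167: h=4 -> slot 4
645: h=5 -> slot 5
274: h=5, probe 5,6 -> slot 6
650: h=4, probe 4,5,6,0 -> slot 0
365: h=5, probe 5,6,0,1 -> slot 1
Table: [650, 365, _, _, 167, 645, 274]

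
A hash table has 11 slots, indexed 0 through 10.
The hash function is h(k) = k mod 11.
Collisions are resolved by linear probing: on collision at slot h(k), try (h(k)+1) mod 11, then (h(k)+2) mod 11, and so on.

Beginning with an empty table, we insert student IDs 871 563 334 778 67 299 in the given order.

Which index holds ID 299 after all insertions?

871 hashes to 2; slot 2 is free → place at 2.
563 hashes to 2; 2 taken → place at 3.
334 hashes to 4; slot 4 is free → place at 4.
778 hashes to 8; slot 8 is free → place at 8.
67 hashes to 1; slot 1 is free → place at 1.
299 hashes to 2; 2,3,4 taken → place at 5.
Table: [∅, 67, 871, 563, 334, 299, ∅, ∅, 778, ∅, ∅]

5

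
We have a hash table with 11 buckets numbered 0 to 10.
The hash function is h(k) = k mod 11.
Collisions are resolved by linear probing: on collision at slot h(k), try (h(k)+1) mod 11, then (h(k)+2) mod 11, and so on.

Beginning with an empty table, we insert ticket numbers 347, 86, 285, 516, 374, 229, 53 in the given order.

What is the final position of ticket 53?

Insert 347: h=6, slot 6 empty => index 6.
Insert 86: h=9, slot 9 empty => index 9.
Insert 285: h=10, slot 10 empty => index 10.
Insert 516: h=10, slot 10 occupied => index 0.
Insert 374: h=0, slot 0 occupied => index 1.
Insert 229: h=9, slots 9,10,0,1 occupied => index 2.
Insert 53: h=9, slots 9,10,0,1,2 occupied => index 3.
Table: [516, 374, 229, 53, —, —, 347, —, —, 86, 285]

3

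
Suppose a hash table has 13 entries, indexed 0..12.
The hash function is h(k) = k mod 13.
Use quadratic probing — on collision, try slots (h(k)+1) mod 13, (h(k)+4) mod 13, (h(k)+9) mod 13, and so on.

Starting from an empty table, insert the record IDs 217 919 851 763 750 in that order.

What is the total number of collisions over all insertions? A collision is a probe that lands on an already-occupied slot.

217 hashes to 9; slot 9 is free -> place at 9.
919 hashes to 9; 9 taken -> place at 10.
851 hashes to 6; slot 6 is free -> place at 6.
763 hashes to 9; 9,10 taken -> place at 0.
750 hashes to 9; 9,10,0 taken -> place at 5.
Table: [763, —, —, —, —, 750, 851, —, —, 217, 919, —, —]

6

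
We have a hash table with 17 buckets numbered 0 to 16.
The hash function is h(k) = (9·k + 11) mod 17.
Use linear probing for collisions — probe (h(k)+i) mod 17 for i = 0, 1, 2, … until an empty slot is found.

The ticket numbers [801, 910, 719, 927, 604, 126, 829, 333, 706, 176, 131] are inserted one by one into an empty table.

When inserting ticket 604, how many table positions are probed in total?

Insert 801: h=12, slot 12 empty -> index 12.
Insert 910: h=7, slot 7 empty -> index 7.
Insert 719: h=5, slot 5 empty -> index 5.
Insert 927: h=7, slot 7 occupied -> index 8.
Insert 604: h=7, slots 7,8 occupied -> index 9.
Insert 126: h=6, slot 6 empty -> index 6.
Insert 829: h=9, slot 9 occupied -> index 10.
Insert 333: h=16, slot 16 empty -> index 16.
Insert 706: h=7, slots 7,8,9,10 occupied -> index 11.
Insert 176: h=14, slot 14 empty -> index 14.
Insert 131: h=0, slot 0 empty -> index 0.
Table: [131, ., ., ., ., 719, 126, 910, 927, 604, 829, 706, 801, ., 176, ., 333]

3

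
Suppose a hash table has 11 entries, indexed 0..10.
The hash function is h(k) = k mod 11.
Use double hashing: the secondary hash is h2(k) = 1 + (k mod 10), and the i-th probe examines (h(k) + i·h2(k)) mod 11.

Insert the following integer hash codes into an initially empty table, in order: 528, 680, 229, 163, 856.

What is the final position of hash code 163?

2

528: h=0 -> slot 0
680: h=9 -> slot 9
229: h=9, h2=10, probe 9,8 -> slot 8
163: h=9, h2=4, probe 9,2 -> slot 2
856: h=9, h2=7, probe 9,5 -> slot 5
Table: [528, _, 163, _, _, 856, _, _, 229, 680, _]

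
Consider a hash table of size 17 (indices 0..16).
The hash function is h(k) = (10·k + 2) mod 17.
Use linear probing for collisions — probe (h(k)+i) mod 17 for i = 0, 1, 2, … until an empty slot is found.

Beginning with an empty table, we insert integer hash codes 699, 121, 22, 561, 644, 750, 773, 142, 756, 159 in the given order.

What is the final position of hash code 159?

12

Insert 699: h=5, slot 5 empty → index 5.
Insert 121: h=5, slot 5 occupied → index 6.
Insert 22: h=1, slot 1 empty → index 1.
Insert 561: h=2, slot 2 empty → index 2.
Insert 644: h=16, slot 16 empty → index 16.
Insert 750: h=5, slots 5,6 occupied → index 7.
Insert 773: h=14, slot 14 empty → index 14.
Insert 142: h=11, slot 11 empty → index 11.
Insert 756: h=14, slot 14 occupied → index 15.
Insert 159: h=11, slot 11 occupied → index 12.
Table: [_, 22, 561, _, _, 699, 121, 750, _, _, _, 142, 159, _, 773, 756, 644]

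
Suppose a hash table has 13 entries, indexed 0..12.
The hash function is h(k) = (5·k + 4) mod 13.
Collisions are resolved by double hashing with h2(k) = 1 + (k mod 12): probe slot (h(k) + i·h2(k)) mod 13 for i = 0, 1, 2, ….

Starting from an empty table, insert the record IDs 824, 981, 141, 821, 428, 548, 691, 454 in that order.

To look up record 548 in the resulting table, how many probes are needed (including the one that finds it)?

824: h=3 => slot 3
981: h=8 => slot 8
141: h=7 => slot 7
821: h=1 => slot 1
428: h=12 => slot 12
548: h=1, h2=9, probe 1,10 => slot 10
691: h=1, h2=8, probe 1,9 => slot 9
454: h=12, h2=11, probe 12,10,8,6 => slot 6
Table: [—, 821, —, 824, —, —, 454, 141, 981, 691, 548, —, 428]
Lookup 548: h=1, h2=9, probe 1,10 → found at 10.

2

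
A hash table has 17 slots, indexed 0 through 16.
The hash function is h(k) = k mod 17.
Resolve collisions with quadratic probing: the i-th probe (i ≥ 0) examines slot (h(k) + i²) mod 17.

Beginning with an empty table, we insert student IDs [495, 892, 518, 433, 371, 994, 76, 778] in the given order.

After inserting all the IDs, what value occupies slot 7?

76

495: h=2 → slot 2
892: h=8 → slot 8
518: h=8, probe 8,9 → slot 9
433: h=8, probe 8,9,12 → slot 12
371: h=14 → slot 14
994: h=8, probe 8,9,12,0 → slot 0
76: h=8, probe 8,9,12,0,7 → slot 7
778: h=13 → slot 13
Table: [994, -, 495, -, -, -, -, 76, 892, 518, -, -, 433, 778, 371, -, -]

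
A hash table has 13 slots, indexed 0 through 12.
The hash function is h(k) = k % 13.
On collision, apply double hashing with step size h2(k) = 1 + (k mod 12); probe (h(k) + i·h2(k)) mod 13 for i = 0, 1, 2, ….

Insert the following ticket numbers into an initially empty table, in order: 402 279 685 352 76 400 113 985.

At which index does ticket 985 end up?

3

402 hashes to 12; slot 12 is free -> place at 12.
279 hashes to 6; slot 6 is free -> place at 6.
685 hashes to 9; slot 9 is free -> place at 9.
352 hashes to 1; slot 1 is free -> place at 1.
76 hashes to 11; slot 11 is free -> place at 11.
400 hashes to 10; slot 10 is free -> place at 10.
113 hashes to 9, h2=6; 9 taken -> place at 2.
985 hashes to 10, h2=2; 10,12,1 taken -> place at 3.
Table: [-, 352, 113, 985, -, -, 279, -, -, 685, 400, 76, 402]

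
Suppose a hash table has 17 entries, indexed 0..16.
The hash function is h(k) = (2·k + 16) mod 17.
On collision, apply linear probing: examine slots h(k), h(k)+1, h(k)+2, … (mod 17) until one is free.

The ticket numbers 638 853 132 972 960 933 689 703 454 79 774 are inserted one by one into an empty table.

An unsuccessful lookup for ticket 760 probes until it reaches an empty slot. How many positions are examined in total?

638 hashes to 0; slot 0 is free -> place at 0.
853 hashes to 5; slot 5 is free -> place at 5.
132 hashes to 8; slot 8 is free -> place at 8.
972 hashes to 5; 5 taken -> place at 6.
960 hashes to 15; slot 15 is free -> place at 15.
933 hashes to 12; slot 12 is free -> place at 12.
689 hashes to 0; 0 taken -> place at 1.
703 hashes to 11; slot 11 is free -> place at 11.
454 hashes to 6; 6 taken -> place at 7.
79 hashes to 4; slot 4 is free -> place at 4.
774 hashes to 0; 0,1 taken -> place at 2.
Table: [638, 689, 774, -, 79, 853, 972, 454, 132, -, -, 703, 933, -, -, 960, -]
Lookup 760: h=6, probe 6,7,8,9 → slot 9 empty, not found.

4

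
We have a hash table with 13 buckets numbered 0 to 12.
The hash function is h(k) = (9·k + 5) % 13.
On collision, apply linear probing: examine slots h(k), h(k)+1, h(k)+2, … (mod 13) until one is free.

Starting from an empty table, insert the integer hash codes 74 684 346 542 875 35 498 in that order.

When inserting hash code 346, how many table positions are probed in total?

2

Insert 74: h=8, slot 8 empty => index 8.
Insert 684: h=12, slot 12 empty => index 12.
Insert 346: h=12, slot 12 occupied => index 0.
Insert 542: h=8, slot 8 occupied => index 9.
Insert 875: h=2, slot 2 empty => index 2.
Insert 35: h=8, slots 8,9 occupied => index 10.
Insert 498: h=2, slot 2 occupied => index 3.
Table: [346, —, 875, 498, —, —, —, —, 74, 542, 35, —, 684]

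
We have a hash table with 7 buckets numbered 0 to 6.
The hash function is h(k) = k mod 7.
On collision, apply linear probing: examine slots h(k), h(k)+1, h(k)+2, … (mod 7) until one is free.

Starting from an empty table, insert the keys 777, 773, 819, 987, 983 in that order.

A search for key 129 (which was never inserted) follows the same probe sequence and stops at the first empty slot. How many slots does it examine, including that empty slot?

3

777 hashes to 0; slot 0 is free → place at 0.
773 hashes to 3; slot 3 is free → place at 3.
819 hashes to 0; 0 taken → place at 1.
987 hashes to 0; 0,1 taken → place at 2.
983 hashes to 3; 3 taken → place at 4.
Table: [777, 819, 987, 773, 983, ., .]
Lookup 129: h=3, probe 3,4,5 → slot 5 empty, not found.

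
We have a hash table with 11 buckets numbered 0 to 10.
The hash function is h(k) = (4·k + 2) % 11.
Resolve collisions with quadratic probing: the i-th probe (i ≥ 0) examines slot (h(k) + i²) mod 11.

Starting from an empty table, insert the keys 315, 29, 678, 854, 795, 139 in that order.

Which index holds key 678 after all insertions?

1

315: h=8 → slot 8
29: h=8, probe 8,9 → slot 9
678: h=8, probe 8,9,1 → slot 1
854: h=8, probe 8,9,1,6 → slot 6
795: h=3 → slot 3
139: h=8, probe 8,9,1,6,2 → slot 2
Table: [., 678, 139, 795, ., ., 854, ., 315, 29, .]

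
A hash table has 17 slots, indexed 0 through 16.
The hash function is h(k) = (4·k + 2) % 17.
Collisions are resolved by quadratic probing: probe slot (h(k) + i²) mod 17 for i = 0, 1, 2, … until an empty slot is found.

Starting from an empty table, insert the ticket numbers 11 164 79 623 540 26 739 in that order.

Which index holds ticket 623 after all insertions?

11 hashes to 12; slot 12 is free -> place at 12.
164 hashes to 12; 12 taken -> place at 13.
79 hashes to 12; 12,13 taken -> place at 16.
623 hashes to 12; 12,13,16 taken -> place at 4.
540 hashes to 3; slot 3 is free -> place at 3.
26 hashes to 4; 4 taken -> place at 5.
739 hashes to 0; slot 0 is free -> place at 0.
Table: [739, _, _, 540, 623, 26, _, _, _, _, _, _, 11, 164, _, _, 79]

4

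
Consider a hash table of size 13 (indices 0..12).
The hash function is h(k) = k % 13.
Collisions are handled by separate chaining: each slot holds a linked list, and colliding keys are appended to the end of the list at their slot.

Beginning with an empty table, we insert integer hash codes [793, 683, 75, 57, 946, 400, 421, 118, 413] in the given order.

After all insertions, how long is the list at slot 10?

Insert 793: h=0, bucket 0 empty → new chain.
Insert 683: h=7, bucket 7 empty → new chain.
Insert 75: h=10, bucket 10 empty → new chain.
Insert 57: h=5, bucket 5 empty → new chain.
Insert 946: h=10, bucket 10 nonempty → append to chain.
Insert 400: h=10, bucket 10 nonempty → append to chain.
Insert 421: h=5, bucket 5 nonempty → append to chain.
Insert 118: h=1, bucket 1 empty → new chain.
Insert 413: h=10, bucket 10 nonempty → append to chain.
Final buckets:
0: 793
1: 118
2: -
3: -
4: -
5: 57 -> 421
6: -
7: 683
8: -
9: -
10: 75 -> 946 -> 400 -> 413
11: -
12: -

4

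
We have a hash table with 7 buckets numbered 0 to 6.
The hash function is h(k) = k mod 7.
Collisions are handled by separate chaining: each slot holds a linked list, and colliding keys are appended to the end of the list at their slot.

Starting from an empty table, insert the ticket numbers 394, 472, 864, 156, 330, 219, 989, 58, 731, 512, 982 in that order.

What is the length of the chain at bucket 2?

394 → bucket 2
472 → bucket 3
864 → bucket 3 (collision)
156 → bucket 2 (collision)
330 → bucket 1
219 → bucket 2 (collision)
989 → bucket 2 (collision)
58 → bucket 2 (collision)
731 → bucket 3 (collision)
512 → bucket 1 (collision)
982 → bucket 2 (collision)
Final buckets:
0: -
1: 330 -> 512
2: 394 -> 156 -> 219 -> 989 -> 58 -> 982
3: 472 -> 864 -> 731
4: -
5: -
6: -

6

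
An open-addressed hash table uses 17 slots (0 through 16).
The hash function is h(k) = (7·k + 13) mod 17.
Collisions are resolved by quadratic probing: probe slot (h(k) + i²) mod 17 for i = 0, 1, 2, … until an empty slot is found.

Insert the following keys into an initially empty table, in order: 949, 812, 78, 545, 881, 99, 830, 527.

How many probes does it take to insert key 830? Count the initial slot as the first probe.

949 hashes to 9; slot 9 is free -> place at 9.
812 hashes to 2; slot 2 is free -> place at 2.
78 hashes to 15; slot 15 is free -> place at 15.
545 hashes to 3; slot 3 is free -> place at 3.
881 hashes to 9; 9 taken -> place at 10.
99 hashes to 9; 9,10 taken -> place at 13.
830 hashes to 9; 9,10,13 taken -> place at 1.
527 hashes to 13; 13 taken -> place at 14.
Table: [∅, 830, 812, 545, ∅, ∅, ∅, ∅, ∅, 949, 881, ∅, ∅, 99, 527, 78, ∅]

4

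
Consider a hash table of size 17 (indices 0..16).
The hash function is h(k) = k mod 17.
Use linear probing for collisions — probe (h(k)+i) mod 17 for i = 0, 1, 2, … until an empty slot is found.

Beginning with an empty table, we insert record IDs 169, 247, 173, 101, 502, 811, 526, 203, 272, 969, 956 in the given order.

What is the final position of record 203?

2

169 hashes to 16; slot 16 is free → place at 16.
247 hashes to 9; slot 9 is free → place at 9.
173 hashes to 3; slot 3 is free → place at 3.
101 hashes to 16; 16 taken → place at 0.
502 hashes to 9; 9 taken → place at 10.
811 hashes to 12; slot 12 is free → place at 12.
526 hashes to 16; 16,0 taken → place at 1.
203 hashes to 16; 16,0,1 taken → place at 2.
272 hashes to 0; 0,1,2,3 taken → place at 4.
969 hashes to 0; 0,1,2,3,4 taken → place at 5.
956 hashes to 4; 4,5 taken → place at 6.
Table: [101, 526, 203, 173, 272, 969, 956, _, _, 247, 502, _, 811, _, _, _, 169]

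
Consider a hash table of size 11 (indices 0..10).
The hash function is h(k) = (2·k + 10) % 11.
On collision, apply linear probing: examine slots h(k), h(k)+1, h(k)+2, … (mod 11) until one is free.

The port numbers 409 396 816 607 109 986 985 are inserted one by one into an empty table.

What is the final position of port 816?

Insert 409: h=3, slot 3 empty -> index 3.
Insert 396: h=10, slot 10 empty -> index 10.
Insert 816: h=3, slot 3 occupied -> index 4.
Insert 607: h=3, slots 3,4 occupied -> index 5.
Insert 109: h=8, slot 8 empty -> index 8.
Insert 986: h=2, slot 2 empty -> index 2.
Insert 985: h=0, slot 0 empty -> index 0.
Table: [985, -, 986, 409, 816, 607, -, -, 109, -, 396]

4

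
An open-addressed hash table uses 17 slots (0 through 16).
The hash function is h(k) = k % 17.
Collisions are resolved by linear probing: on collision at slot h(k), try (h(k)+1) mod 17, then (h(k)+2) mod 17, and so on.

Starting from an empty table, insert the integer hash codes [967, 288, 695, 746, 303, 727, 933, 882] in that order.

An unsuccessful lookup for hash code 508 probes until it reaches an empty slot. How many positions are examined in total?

967 hashes to 15; slot 15 is free => place at 15.
288 hashes to 16; slot 16 is free => place at 16.
695 hashes to 15; 15,16 taken => place at 0.
746 hashes to 15; 15,16,0 taken => place at 1.
303 hashes to 14; slot 14 is free => place at 14.
727 hashes to 13; slot 13 is free => place at 13.
933 hashes to 15; 15,16,0,1 taken => place at 2.
882 hashes to 15; 15,16,0,1,2 taken => place at 3.
Table: [695, 746, 933, 882, ., ., ., ., ., ., ., ., ., 727, 303, 967, 288]
Lookup 508: h=15, probe 15,16,0,1,2,3,4 → slot 4 empty, not found.

7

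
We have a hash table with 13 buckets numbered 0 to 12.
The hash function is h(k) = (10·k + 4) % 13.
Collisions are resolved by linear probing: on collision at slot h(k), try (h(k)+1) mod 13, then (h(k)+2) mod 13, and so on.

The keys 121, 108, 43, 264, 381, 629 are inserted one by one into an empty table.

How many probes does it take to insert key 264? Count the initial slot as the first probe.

4

121: h=5 -> slot 5
108: h=5, probe 5,6 -> slot 6
43: h=5, probe 5,6,7 -> slot 7
264: h=5, probe 5,6,7,8 -> slot 8
381: h=5, probe 5,6,7,8,9 -> slot 9
629: h=2 -> slot 2
Table: [., ., 629, ., ., 121, 108, 43, 264, 381, ., ., .]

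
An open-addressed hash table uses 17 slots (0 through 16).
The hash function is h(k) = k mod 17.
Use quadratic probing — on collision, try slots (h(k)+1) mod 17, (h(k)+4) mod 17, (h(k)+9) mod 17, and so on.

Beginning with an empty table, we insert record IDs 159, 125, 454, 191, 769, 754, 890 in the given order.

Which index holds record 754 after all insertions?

10

159 hashes to 6; slot 6 is free -> place at 6.
125 hashes to 6; 6 taken -> place at 7.
454 hashes to 12; slot 12 is free -> place at 12.
191 hashes to 4; slot 4 is free -> place at 4.
769 hashes to 4; 4 taken -> place at 5.
754 hashes to 6; 6,7 taken -> place at 10.
890 hashes to 6; 6,7,10 taken -> place at 15.
Table: [-, -, -, -, 191, 769, 159, 125, -, -, 754, -, 454, -, -, 890, -]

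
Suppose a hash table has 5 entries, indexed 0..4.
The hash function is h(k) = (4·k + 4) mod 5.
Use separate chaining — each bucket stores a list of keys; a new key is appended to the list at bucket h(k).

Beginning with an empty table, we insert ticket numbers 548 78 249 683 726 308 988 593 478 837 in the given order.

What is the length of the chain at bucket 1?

548 -> bucket 1
78 -> bucket 1 (collision)
249 -> bucket 0
683 -> bucket 1 (collision)
726 -> bucket 3
308 -> bucket 1 (collision)
988 -> bucket 1 (collision)
593 -> bucket 1 (collision)
478 -> bucket 1 (collision)
837 -> bucket 2
Final buckets:
0: 249
1: 548 -> 78 -> 683 -> 308 -> 988 -> 593 -> 478
2: 837
3: 726
4: .

7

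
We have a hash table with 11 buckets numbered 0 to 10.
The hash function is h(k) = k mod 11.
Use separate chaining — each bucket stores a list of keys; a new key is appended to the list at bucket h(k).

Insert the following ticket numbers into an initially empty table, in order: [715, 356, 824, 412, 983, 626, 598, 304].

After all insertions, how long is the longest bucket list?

3

715 → bucket 0
356 → bucket 4
824 → bucket 10
412 → bucket 5
983 → bucket 4 (collision)
626 → bucket 10 (collision)
598 → bucket 4 (collision)
304 → bucket 7
Final buckets:
0: 715
1: .
2: .
3: .
4: 356 -> 983 -> 598
5: 412
6: .
7: 304
8: .
9: .
10: 824 -> 626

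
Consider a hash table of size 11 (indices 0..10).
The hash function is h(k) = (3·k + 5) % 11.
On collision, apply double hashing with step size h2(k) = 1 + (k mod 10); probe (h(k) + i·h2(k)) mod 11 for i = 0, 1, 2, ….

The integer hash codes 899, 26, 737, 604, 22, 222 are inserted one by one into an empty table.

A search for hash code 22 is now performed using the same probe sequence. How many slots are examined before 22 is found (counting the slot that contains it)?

899: h=7 -> slot 7
26: h=6 -> slot 6
737: h=5 -> slot 5
604: h=2 -> slot 2
22: h=5, h2=3, probe 5,8 -> slot 8
222: h=0 -> slot 0
Table: [222, —, 604, —, —, 737, 26, 899, 22, —, —]
Lookup 22: h=5, h2=3, probe 5,8 → found at 8.

2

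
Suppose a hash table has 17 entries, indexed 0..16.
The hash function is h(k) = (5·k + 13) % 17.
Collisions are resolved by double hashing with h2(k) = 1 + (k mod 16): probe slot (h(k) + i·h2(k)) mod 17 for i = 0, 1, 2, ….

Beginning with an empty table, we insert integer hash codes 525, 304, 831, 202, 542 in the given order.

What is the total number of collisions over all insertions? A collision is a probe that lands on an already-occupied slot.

525: h=3 -> slot 3
304: h=3, h2=1, probe 3,4 -> slot 4
831: h=3, h2=16, probe 3,2 -> slot 2
202: h=3, h2=11, probe 3,14 -> slot 14
542: h=3, h2=15, probe 3,1 -> slot 1
Table: [-, 542, 831, 525, 304, -, -, -, -, -, -, -, -, -, 202, -, -]

4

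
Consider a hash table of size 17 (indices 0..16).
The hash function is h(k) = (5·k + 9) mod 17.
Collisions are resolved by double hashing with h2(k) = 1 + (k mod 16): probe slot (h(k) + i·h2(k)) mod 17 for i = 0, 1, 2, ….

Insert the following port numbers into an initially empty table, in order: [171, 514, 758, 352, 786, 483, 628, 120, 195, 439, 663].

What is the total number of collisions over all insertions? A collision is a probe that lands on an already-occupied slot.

3

171 hashes to 14; slot 14 is free → place at 14.
514 hashes to 12; slot 12 is free → place at 12.
758 hashes to 8; slot 8 is free → place at 8.
352 hashes to 1; slot 1 is free → place at 1.
786 hashes to 12, h2=3; 12 taken → place at 15.
483 hashes to 10; slot 10 is free → place at 10.
628 hashes to 4; slot 4 is free → place at 4.
120 hashes to 14, h2=9; 14 taken → place at 6.
195 hashes to 15, h2=4; 15 taken → place at 2.
439 hashes to 11; slot 11 is free → place at 11.
663 hashes to 9; slot 9 is free → place at 9.
Table: [_, 352, 195, _, 628, _, 120, _, 758, 663, 483, 439, 514, _, 171, 786, _]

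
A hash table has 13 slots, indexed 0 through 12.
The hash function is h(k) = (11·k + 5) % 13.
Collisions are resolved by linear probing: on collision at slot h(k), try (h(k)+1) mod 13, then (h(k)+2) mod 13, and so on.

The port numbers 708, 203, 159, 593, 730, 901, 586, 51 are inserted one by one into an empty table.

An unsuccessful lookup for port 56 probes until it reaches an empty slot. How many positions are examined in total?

2

708 hashes to 6; slot 6 is free → place at 6.
203 hashes to 2; slot 2 is free → place at 2.
159 hashes to 12; slot 12 is free → place at 12.
593 hashes to 2; 2 taken → place at 3.
730 hashes to 1; slot 1 is free → place at 1.
901 hashes to 10; slot 10 is free → place at 10.
586 hashes to 3; 3 taken → place at 4.
51 hashes to 7; slot 7 is free → place at 7.
Table: [∅, 730, 203, 593, 586, ∅, 708, 51, ∅, ∅, 901, ∅, 159]
Lookup 56: h=10, probe 10,11 → slot 11 empty, not found.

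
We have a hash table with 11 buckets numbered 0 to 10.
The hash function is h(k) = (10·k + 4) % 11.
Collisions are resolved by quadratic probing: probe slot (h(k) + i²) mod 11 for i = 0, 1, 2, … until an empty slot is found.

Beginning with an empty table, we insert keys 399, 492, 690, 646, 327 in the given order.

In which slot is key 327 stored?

399 hashes to 1; slot 1 is free → place at 1.
492 hashes to 7; slot 7 is free → place at 7.
690 hashes to 7; 7 taken → place at 8.
646 hashes to 7; 7,8 taken → place at 0.
327 hashes to 7; 7,8,0 taken → place at 5.
Table: [646, 399, -, -, -, 327, -, 492, 690, -, -]

5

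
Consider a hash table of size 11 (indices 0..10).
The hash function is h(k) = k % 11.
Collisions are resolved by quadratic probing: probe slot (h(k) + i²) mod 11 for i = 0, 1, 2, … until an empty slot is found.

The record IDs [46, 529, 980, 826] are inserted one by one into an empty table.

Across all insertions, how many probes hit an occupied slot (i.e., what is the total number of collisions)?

46: h=2 => slot 2
529: h=1 => slot 1
980: h=1, probe 1,2,5 => slot 5
826: h=1, probe 1,2,5,10 => slot 10
Table: [∅, 529, 46, ∅, ∅, 980, ∅, ∅, ∅, ∅, 826]

5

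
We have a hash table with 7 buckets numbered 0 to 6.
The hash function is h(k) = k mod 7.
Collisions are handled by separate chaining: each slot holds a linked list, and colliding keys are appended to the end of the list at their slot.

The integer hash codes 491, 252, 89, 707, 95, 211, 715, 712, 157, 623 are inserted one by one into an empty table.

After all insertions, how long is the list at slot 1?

3

491 -> bucket 1
252 -> bucket 0
89 -> bucket 5
707 -> bucket 0 (collision)
95 -> bucket 4
211 -> bucket 1 (collision)
715 -> bucket 1 (collision)
712 -> bucket 5 (collision)
157 -> bucket 3
623 -> bucket 0 (collision)
Final buckets:
0: 252 -> 707 -> 623
1: 491 -> 211 -> 715
2: _
3: 157
4: 95
5: 89 -> 712
6: _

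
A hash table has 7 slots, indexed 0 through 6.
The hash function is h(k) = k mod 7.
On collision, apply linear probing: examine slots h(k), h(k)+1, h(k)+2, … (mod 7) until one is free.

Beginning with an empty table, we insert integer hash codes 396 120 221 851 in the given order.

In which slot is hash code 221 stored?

396 hashes to 4; slot 4 is free -> place at 4.
120 hashes to 1; slot 1 is free -> place at 1.
221 hashes to 4; 4 taken -> place at 5.
851 hashes to 4; 4,5 taken -> place at 6.
Table: [∅, 120, ∅, ∅, 396, 221, 851]

5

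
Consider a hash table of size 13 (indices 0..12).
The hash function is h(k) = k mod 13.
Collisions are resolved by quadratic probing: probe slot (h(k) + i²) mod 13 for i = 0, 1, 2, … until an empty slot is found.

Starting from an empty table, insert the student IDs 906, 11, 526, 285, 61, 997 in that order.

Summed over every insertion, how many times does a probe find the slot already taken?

906: h=9 => slot 9
11: h=11 => slot 11
526: h=6 => slot 6
285: h=12 => slot 12
61: h=9, probe 9,10 => slot 10
997: h=9, probe 9,10,0 => slot 0
Table: [997, ∅, ∅, ∅, ∅, ∅, 526, ∅, ∅, 906, 61, 11, 285]

3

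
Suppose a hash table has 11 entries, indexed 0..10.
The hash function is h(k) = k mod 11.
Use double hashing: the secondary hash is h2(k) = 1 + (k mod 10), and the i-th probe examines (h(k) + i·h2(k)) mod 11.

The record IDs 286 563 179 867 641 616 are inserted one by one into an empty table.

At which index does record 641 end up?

286 hashes to 0; slot 0 is free -> place at 0.
563 hashes to 2; slot 2 is free -> place at 2.
179 hashes to 3; slot 3 is free -> place at 3.
867 hashes to 9; slot 9 is free -> place at 9.
641 hashes to 3, h2=2; 3 taken -> place at 5.
616 hashes to 0, h2=7; 0 taken -> place at 7.
Table: [286, -, 563, 179, -, 641, -, 616, -, 867, -]

5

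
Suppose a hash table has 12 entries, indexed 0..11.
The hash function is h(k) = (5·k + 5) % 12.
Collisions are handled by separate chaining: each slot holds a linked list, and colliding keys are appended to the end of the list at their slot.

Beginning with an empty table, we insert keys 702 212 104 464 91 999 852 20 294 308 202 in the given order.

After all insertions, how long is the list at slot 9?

702 -> bucket 11
212 -> bucket 9
104 -> bucket 9 (collision)
464 -> bucket 9 (collision)
91 -> bucket 4
999 -> bucket 8
852 -> bucket 5
20 -> bucket 9 (collision)
294 -> bucket 11 (collision)
308 -> bucket 9 (collision)
202 -> bucket 7
Final buckets:
0: _
1: _
2: _
3: _
4: 91
5: 852
6: _
7: 202
8: 999
9: 212 -> 104 -> 464 -> 20 -> 308
10: _
11: 702 -> 294

5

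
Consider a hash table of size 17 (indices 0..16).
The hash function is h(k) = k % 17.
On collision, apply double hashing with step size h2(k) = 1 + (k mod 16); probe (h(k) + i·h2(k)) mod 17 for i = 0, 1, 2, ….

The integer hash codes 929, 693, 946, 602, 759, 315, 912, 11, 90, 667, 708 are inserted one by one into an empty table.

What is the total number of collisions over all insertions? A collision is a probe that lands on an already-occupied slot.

929 hashes to 11; slot 11 is free => place at 11.
693 hashes to 13; slot 13 is free => place at 13.
946 hashes to 11, h2=3; 11 taken => place at 14.
602 hashes to 7; slot 7 is free => place at 7.
759 hashes to 11, h2=8; 11 taken => place at 2.
315 hashes to 9; slot 9 is free => place at 9.
912 hashes to 11, h2=1; 11 taken => place at 12.
11 hashes to 11, h2=12; 11 taken => place at 6.
90 hashes to 5; slot 5 is free => place at 5.
667 hashes to 4; slot 4 is free => place at 4.
708 hashes to 11, h2=5; 11 taken => place at 16.
Table: [_, _, 759, _, 667, 90, 11, 602, _, 315, _, 929, 912, 693, 946, _, 708]

5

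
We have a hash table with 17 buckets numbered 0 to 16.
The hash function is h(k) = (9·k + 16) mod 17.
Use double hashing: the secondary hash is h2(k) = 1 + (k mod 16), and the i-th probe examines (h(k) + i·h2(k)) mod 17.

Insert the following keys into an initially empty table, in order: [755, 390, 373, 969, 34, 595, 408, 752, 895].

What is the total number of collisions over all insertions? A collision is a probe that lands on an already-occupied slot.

Insert 755: h=11, slot 11 empty => index 11.
Insert 390: h=7, slot 7 empty => index 7.
Insert 373: h=7, h2=6, slot 7 occupied => index 13.
Insert 969: h=16, slot 16 empty => index 16.
Insert 34: h=16, h2=3, slot 16 occupied => index 2.
Insert 595: h=16, h2=4, slot 16 occupied => index 3.
Insert 408: h=16, h2=9, slot 16 occupied => index 8.
Insert 752: h=1, slot 1 empty => index 1.
Insert 895: h=13, h2=16, slot 13 occupied => index 12.
Table: [∅, 752, 34, 595, ∅, ∅, ∅, 390, 408, ∅, ∅, 755, 895, 373, ∅, ∅, 969]

5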